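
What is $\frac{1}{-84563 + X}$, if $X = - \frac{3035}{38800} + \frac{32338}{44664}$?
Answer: $- \frac{43324080}{3663586198061} \approx -1.1826 \cdot 10^{-5}$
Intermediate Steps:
$X = \frac{27978979}{43324080}$ ($X = \left(-3035\right) \frac{1}{38800} + 32338 \cdot \frac{1}{44664} = - \frac{607}{7760} + \frac{16169}{22332} = \frac{27978979}{43324080} \approx 0.64581$)
$\frac{1}{-84563 + X} = \frac{1}{-84563 + \frac{27978979}{43324080}} = \frac{1}{- \frac{3663586198061}{43324080}} = - \frac{43324080}{3663586198061}$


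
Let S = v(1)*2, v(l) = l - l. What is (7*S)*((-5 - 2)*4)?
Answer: 0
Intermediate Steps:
v(l) = 0
S = 0 (S = 0*2 = 0)
(7*S)*((-5 - 2)*4) = (7*0)*((-5 - 2)*4) = 0*(-7*4) = 0*(-28) = 0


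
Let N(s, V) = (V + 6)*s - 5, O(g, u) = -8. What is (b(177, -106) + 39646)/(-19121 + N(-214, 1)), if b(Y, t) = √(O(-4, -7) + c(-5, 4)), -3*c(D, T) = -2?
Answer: -19823/10312 - I*√66/61872 ≈ -1.9223 - 0.0001313*I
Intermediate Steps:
c(D, T) = ⅔ (c(D, T) = -⅓*(-2) = ⅔)
b(Y, t) = I*√66/3 (b(Y, t) = √(-8 + ⅔) = √(-22/3) = I*√66/3)
N(s, V) = -5 + s*(6 + V) (N(s, V) = (6 + V)*s - 5 = s*(6 + V) - 5 = -5 + s*(6 + V))
(b(177, -106) + 39646)/(-19121 + N(-214, 1)) = (I*√66/3 + 39646)/(-19121 + (-5 + 6*(-214) + 1*(-214))) = (39646 + I*√66/3)/(-19121 + (-5 - 1284 - 214)) = (39646 + I*√66/3)/(-19121 - 1503) = (39646 + I*√66/3)/(-20624) = (39646 + I*√66/3)*(-1/20624) = -19823/10312 - I*√66/61872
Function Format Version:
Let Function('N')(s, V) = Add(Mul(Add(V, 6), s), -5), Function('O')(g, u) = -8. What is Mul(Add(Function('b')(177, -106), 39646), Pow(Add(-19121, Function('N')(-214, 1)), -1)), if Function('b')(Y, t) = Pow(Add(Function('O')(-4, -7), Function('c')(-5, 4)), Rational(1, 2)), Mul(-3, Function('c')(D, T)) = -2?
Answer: Add(Rational(-19823, 10312), Mul(Rational(-1, 61872), I, Pow(66, Rational(1, 2)))) ≈ Add(-1.9223, Mul(-0.00013130, I))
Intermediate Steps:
Function('c')(D, T) = Rational(2, 3) (Function('c')(D, T) = Mul(Rational(-1, 3), -2) = Rational(2, 3))
Function('b')(Y, t) = Mul(Rational(1, 3), I, Pow(66, Rational(1, 2))) (Function('b')(Y, t) = Pow(Add(-8, Rational(2, 3)), Rational(1, 2)) = Pow(Rational(-22, 3), Rational(1, 2)) = Mul(Rational(1, 3), I, Pow(66, Rational(1, 2))))
Function('N')(s, V) = Add(-5, Mul(s, Add(6, V))) (Function('N')(s, V) = Add(Mul(Add(6, V), s), -5) = Add(Mul(s, Add(6, V)), -5) = Add(-5, Mul(s, Add(6, V))))
Mul(Add(Function('b')(177, -106), 39646), Pow(Add(-19121, Function('N')(-214, 1)), -1)) = Mul(Add(Mul(Rational(1, 3), I, Pow(66, Rational(1, 2))), 39646), Pow(Add(-19121, Add(-5, Mul(6, -214), Mul(1, -214))), -1)) = Mul(Add(39646, Mul(Rational(1, 3), I, Pow(66, Rational(1, 2)))), Pow(Add(-19121, Add(-5, -1284, -214)), -1)) = Mul(Add(39646, Mul(Rational(1, 3), I, Pow(66, Rational(1, 2)))), Pow(Add(-19121, -1503), -1)) = Mul(Add(39646, Mul(Rational(1, 3), I, Pow(66, Rational(1, 2)))), Pow(-20624, -1)) = Mul(Add(39646, Mul(Rational(1, 3), I, Pow(66, Rational(1, 2)))), Rational(-1, 20624)) = Add(Rational(-19823, 10312), Mul(Rational(-1, 61872), I, Pow(66, Rational(1, 2))))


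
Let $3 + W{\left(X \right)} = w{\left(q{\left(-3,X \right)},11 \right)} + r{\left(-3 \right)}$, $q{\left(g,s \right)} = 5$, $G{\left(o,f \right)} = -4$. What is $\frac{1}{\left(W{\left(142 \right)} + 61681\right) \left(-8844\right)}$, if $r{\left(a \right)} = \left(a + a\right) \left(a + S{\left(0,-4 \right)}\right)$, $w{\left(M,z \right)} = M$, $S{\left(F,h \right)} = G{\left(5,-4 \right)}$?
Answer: $- \frac{1}{545895900} \approx -1.8319 \cdot 10^{-9}$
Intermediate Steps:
$S{\left(F,h \right)} = -4$
$r{\left(a \right)} = 2 a \left(-4 + a\right)$ ($r{\left(a \right)} = \left(a + a\right) \left(a - 4\right) = 2 a \left(-4 + a\right)$)
$W{\left(X \right)} = 44$ ($W{\left(X \right)} = -3 + \left(5 + 2 \left(-3\right) \left(-4 - 3\right)\right) = -3 + \left(5 + 2 \left(-3\right) \left(-7\right)\right) = -3 + \left(5 + 42\right) = -3 + 47 = 44$)
$\frac{1}{\left(W{\left(142 \right)} + 61681\right) \left(-8844\right)} = \frac{1}{\left(44 + 61681\right) \left(-8844\right)} = \frac{1}{61725} \left(- \frac{1}{8844}\right) = - \frac{1}{545895900}$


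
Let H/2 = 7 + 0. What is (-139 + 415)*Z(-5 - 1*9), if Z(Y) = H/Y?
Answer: -276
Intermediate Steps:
H = 14 (H = 2*(7 + 0) = 2*7 = 14)
Z(Y) = 14/Y
(-139 + 415)*Z(-5 - 1*9) = (-139 + 415)*(14/(-5 - 1*9)) = 276*(14/(-5 - 9)) = 276*(14/(-14)) = 276*(14*(-1/14)) = 276*(-1) = -276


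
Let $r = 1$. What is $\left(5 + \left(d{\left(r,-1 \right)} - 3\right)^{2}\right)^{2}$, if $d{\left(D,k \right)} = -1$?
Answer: $441$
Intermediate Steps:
$\left(5 + \left(d{\left(r,-1 \right)} - 3\right)^{2}\right)^{2} = \left(5 + \left(-1 - 3\right)^{2}\right)^{2} = \left(5 + \left(-4\right)^{2}\right)^{2} = \left(5 + 16\right)^{2} = 21^{2} = 441$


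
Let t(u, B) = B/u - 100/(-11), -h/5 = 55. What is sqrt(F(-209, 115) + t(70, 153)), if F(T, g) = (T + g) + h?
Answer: I*sqrt(212094190)/770 ≈ 18.914*I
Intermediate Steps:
h = -275 (h = -5*55 = -275)
F(T, g) = -275 + T + g (F(T, g) = (T + g) - 275 = -275 + T + g)
t(u, B) = 100/11 + B/u (t(u, B) = B/u - 100*(-1/11) = B/u + 100/11 = 100/11 + B/u)
sqrt(F(-209, 115) + t(70, 153)) = sqrt((-275 - 209 + 115) + (100/11 + 153/70)) = sqrt(-369 + (100/11 + 153*(1/70))) = sqrt(-369 + (100/11 + 153/70)) = sqrt(-369 + 8683/770) = sqrt(-275447/770) = I*sqrt(212094190)/770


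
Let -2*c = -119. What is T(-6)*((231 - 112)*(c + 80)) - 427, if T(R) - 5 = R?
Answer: -34055/2 ≈ -17028.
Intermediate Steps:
c = 119/2 (c = -½*(-119) = 119/2 ≈ 59.500)
T(R) = 5 + R
T(-6)*((231 - 112)*(c + 80)) - 427 = (5 - 6)*((231 - 112)*(119/2 + 80)) - 427 = -119*279/2 - 427 = -1*33201/2 - 427 = -33201/2 - 427 = -34055/2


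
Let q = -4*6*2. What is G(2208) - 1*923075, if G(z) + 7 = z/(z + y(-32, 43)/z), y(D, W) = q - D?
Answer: -281265549942/304703 ≈ -9.2308e+5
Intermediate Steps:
q = -48 (q = -24*2 = -48)
y(D, W) = -48 - D
G(z) = -7 + z/(z - 16/z) (G(z) = -7 + z/(z + (-48 - 1*(-32))/z) = -7 + z/(z + (-48 + 32)/z) = -7 + z/(z - 16/z))
G(2208) - 1*923075 = 2*(56 - 3*2208**2)/(-16 + 2208**2) - 1*923075 = 2*(56 - 3*4875264)/(-16 + 4875264) - 923075 = 2*(56 - 14625792)/4875248 - 923075 = 2*(1/4875248)*(-14625736) - 923075 = -1828217/304703 - 923075 = -281265549942/304703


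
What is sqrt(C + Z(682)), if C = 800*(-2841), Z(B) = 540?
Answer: 2*I*sqrt(568065) ≈ 1507.4*I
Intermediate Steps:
C = -2272800
sqrt(C + Z(682)) = sqrt(-2272800 + 540) = sqrt(-2272260) = 2*I*sqrt(568065)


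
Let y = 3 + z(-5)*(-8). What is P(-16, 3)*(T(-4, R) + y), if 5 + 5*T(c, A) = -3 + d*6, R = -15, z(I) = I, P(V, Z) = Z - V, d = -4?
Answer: 3477/5 ≈ 695.40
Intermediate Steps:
T(c, A) = -32/5 (T(c, A) = -1 + (-3 - 4*6)/5 = -1 + (-3 - 24)/5 = -1 + (⅕)*(-27) = -1 - 27/5 = -32/5)
y = 43 (y = 3 - 5*(-8) = 3 + 40 = 43)
P(-16, 3)*(T(-4, R) + y) = (3 - 1*(-16))*(-32/5 + 43) = (3 + 16)*(183/5) = 19*(183/5) = 3477/5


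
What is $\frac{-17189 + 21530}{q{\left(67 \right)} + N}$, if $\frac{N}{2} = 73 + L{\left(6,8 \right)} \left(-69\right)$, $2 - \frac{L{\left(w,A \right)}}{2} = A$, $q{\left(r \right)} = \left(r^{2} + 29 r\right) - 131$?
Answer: $\frac{1447}{2701} \approx 0.53573$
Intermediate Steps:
$q{\left(r \right)} = -131 + r^{2} + 29 r$
$L{\left(w,A \right)} = 4 - 2 A$
$N = 1802$ ($N = 2 \left(73 + \left(4 - 16\right) \left(-69\right)\right) = 2 \left(73 - -828\right) = 2 \left(73 + 828\right) = 2 \cdot 901 = 1802$)
$\frac{-17189 + 21530}{q{\left(67 \right)} + N} = \frac{-17189 + 21530}{\left(-131 + 67^{2} + 29 \cdot 67\right) + 1802} = \frac{4341}{\left(-131 + 4489 + 1943\right) + 1802} = \frac{4341}{6301 + 1802} = \frac{4341}{8103} = 4341 \cdot \frac{1}{8103} = \frac{1447}{2701}$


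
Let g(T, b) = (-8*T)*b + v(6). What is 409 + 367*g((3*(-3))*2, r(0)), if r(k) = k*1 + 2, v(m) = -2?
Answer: 105371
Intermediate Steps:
r(k) = 2 + k (r(k) = k + 2 = 2 + k)
g(T, b) = -2 - 8*T*b (g(T, b) = (-8*T)*b - 2 = -8*T*b - 2 = -2 - 8*T*b)
409 + 367*g((3*(-3))*2, r(0)) = 409 + 367*(-2 - 8*(3*(-3))*2*(2 + 0)) = 409 + 367*(-2 - 8*(-9*2)*2) = 409 + 367*(-2 - 8*(-18)*2) = 409 + 367*(-2 + 288) = 409 + 367*286 = 409 + 104962 = 105371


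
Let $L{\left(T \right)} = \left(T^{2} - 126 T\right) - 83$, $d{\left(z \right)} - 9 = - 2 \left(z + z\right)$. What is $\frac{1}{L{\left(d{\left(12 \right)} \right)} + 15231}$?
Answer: $\frac{1}{21583} \approx 4.6333 \cdot 10^{-5}$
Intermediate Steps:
$d{\left(z \right)} = 9 - 4 z$ ($d{\left(z \right)} = 9 - 2 \left(z + z\right) = 9 - 2 \cdot 2 z = 9 - 4 z$)
$L{\left(T \right)} = -83 + T^{2} - 126 T$
$\frac{1}{L{\left(d{\left(12 \right)} \right)} + 15231} = \frac{1}{\left(-83 + \left(9 - 48\right)^{2} - 126 \left(9 - 48\right)\right) + 15231} = \frac{1}{\left(-83 + \left(-39\right)^{2} - -4914\right) + 15231} = \frac{1}{\left(-83 + 1521 + 4914\right) + 15231} = \frac{1}{6352 + 15231} = \frac{1}{21583}$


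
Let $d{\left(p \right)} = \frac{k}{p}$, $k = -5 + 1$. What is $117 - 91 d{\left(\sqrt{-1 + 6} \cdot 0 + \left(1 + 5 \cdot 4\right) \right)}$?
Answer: $\frac{403}{3} \approx 134.33$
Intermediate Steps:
$k = -4$
$d{\left(p \right)} = - \frac{4}{p}$
$117 - 91 d{\left(\sqrt{-1 + 6} \cdot 0 + \left(1 + 5 \cdot 4\right) \right)} = 117 - 91 \left(- \frac{4}{\sqrt{-1 + 6} \cdot 0 + \left(1 + 5 \cdot 4\right)}\right) = 117 - 91 \left(- \frac{4}{\sqrt{5} \cdot 0 + \left(1 + 20\right)}\right) = 117 - 91 \left(- \frac{4}{0 + 21}\right) = 117 - 91 \left(- \frac{4}{21}\right) = 117 - 91 \left(\left(-4\right) \frac{1}{21}\right) = 117 - - \frac{52}{3} = 117 + \frac{52}{3} = \frac{403}{3}$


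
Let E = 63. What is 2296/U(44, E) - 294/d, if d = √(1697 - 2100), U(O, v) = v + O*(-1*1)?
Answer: 2296/19 + 294*I*√403/403 ≈ 120.84 + 14.645*I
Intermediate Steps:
U(O, v) = v - O (U(O, v) = v + O*(-1) = v - O)
d = I*√403 (d = √(-403) = I*√403 ≈ 20.075*I)
2296/U(44, E) - 294/d = 2296/(63 - 1*44) - 294*(-I*√403/403) = 2296/(63 - 44) - (-294)*I*√403/403 = 2296/19 + 294*I*√403/403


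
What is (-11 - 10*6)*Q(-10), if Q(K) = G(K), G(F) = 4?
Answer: -284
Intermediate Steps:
Q(K) = 4
(-11 - 10*6)*Q(-10) = (-11 - 10*6)*4 = (-11 - 60)*4 = -71*4 = -284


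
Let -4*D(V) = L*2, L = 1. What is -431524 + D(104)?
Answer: -863049/2 ≈ -4.3152e+5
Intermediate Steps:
D(V) = -1/2 (D(V) = -2/4 = -1/4*2 = -1/2)
-431524 + D(104) = -431524 - 1/2 = -863049/2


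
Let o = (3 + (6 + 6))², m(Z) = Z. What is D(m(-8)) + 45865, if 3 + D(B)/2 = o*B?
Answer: 42259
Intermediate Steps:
o = 225 (o = (3 + 12)² = 15² = 225)
D(B) = -6 + 450*B (D(B) = -6 + 2*(225*B) = -6 + 450*B)
D(m(-8)) + 45865 = (-6 + 450*(-8)) + 45865 = (-6 - 3600) + 45865 = -3606 + 45865 = 42259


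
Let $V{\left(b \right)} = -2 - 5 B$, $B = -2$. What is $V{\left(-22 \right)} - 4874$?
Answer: $-4866$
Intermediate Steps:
$V{\left(b \right)} = 8$ ($V{\left(b \right)} = -2 - -10 = -2 + 10 = 8$)
$V{\left(-22 \right)} - 4874 = 8 - 4874 = -4866$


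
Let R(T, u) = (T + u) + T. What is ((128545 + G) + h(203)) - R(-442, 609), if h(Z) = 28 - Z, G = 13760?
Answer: 142405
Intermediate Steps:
R(T, u) = u + 2*T
((128545 + G) + h(203)) - R(-442, 609) = ((128545 + 13760) + (28 - 1*203)) - (609 + 2*(-442)) = (142305 + (28 - 203)) - (609 - 884) = (142305 - 175) - 1*(-275) = 142130 + 275 = 142405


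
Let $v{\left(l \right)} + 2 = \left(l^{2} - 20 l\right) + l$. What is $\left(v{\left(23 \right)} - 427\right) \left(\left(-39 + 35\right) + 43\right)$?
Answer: $-13143$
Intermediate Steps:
$v{\left(l \right)} = -2 + l^{2} - 19 l$ ($v{\left(l \right)} = -2 + \left(\left(l^{2} - 20 l\right) + l\right) = -2 + \left(l^{2} - 19 l\right) = -2 + l^{2} - 19 l$)
$\left(v{\left(23 \right)} - 427\right) \left(\left(-39 + 35\right) + 43\right) = \left(\left(-2 + 23^{2} - 437\right) - 427\right) \left(\left(-39 + 35\right) + 43\right) = \left(\left(-2 + 529 - 437\right) - 427\right) \left(-4 + 43\right) = \left(90 - 427\right) 39 = \left(-337\right) 39 = -13143$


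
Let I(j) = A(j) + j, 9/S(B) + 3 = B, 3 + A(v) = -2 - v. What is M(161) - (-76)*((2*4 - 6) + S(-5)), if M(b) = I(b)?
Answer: 123/2 ≈ 61.500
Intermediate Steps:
A(v) = -5 - v (A(v) = -3 + (-2 - v) = -5 - v)
S(B) = 9/(-3 + B)
I(j) = -5 (I(j) = (-5 - j) + j = -5)
M(b) = -5
M(161) - (-76)*((2*4 - 6) + S(-5)) = -5 - (-76)*((2*4 - 6) + 9/(-3 - 5)) = -5 - (-76)*((8 - 6) + 9/(-8)) = -5 - (-76)*(2 + 9*(-⅛)) = -5 - (-76)*(2 - 9/8) = -5 - (-76)*7/8 = -5 - 1*(-133/2) = -5 + 133/2 = 123/2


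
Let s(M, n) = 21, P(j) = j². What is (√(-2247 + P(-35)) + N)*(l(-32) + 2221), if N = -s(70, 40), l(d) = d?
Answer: -45969 + 2189*I*√1022 ≈ -45969.0 + 69980.0*I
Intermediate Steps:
N = -21 (N = -1*21 = -21)
(√(-2247 + P(-35)) + N)*(l(-32) + 2221) = (√(-2247 + (-35)²) - 21)*(-32 + 2221) = (√(-2247 + 1225) - 21)*2189 = (√(-1022) - 21)*2189 = (I*√1022 - 21)*2189 = (-21 + I*√1022)*2189 = -45969 + 2189*I*√1022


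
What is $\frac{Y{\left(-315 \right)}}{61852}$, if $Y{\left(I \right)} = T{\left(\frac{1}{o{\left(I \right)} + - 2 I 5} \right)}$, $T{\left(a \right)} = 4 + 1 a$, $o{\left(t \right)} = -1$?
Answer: $\frac{12597}{194771948} \approx 6.4676 \cdot 10^{-5}$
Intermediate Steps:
$T{\left(a \right)} = 4 + a$
$Y{\left(I \right)} = 4 + \frac{1}{-1 - 10 I}$ ($Y{\left(I \right)} = 4 + \frac{1}{-1 + - 2 I 5} = 4 + \frac{1}{-1 - 10 I}$)
$\frac{Y{\left(-315 \right)}}{61852} = \frac{\frac{1}{1 + 10 \left(-315\right)} \left(3 + 40 \left(-315\right)\right)}{61852} = \frac{3 - 12600}{1 - 3150} \cdot \frac{1}{61852} = \frac{1}{-3149} \left(-12597\right) \frac{1}{61852} = \left(- \frac{1}{3149}\right) \left(-12597\right) \frac{1}{61852} = \frac{12597}{3149} \cdot \frac{1}{61852} = \frac{12597}{194771948}$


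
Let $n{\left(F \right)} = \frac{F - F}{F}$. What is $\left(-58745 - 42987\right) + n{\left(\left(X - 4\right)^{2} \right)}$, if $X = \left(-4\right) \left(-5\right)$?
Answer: $-101732$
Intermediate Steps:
$X = 20$
$n{\left(F \right)} = 0$ ($n{\left(F \right)} = \frac{0}{F} = 0$)
$\left(-58745 - 42987\right) + n{\left(\left(X - 4\right)^{2} \right)} = \left(-58745 - 42987\right) + 0 = -101732 + 0 = -101732$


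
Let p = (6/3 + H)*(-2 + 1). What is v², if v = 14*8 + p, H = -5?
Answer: 13225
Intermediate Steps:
p = 3 (p = (6/3 - 5)*(-2 + 1) = (6*(⅓) - 5)*(-1) = (2 - 5)*(-1) = -3*(-1) = 3)
v = 115 (v = 14*8 + 3 = 112 + 3 = 115)
v² = 115² = 13225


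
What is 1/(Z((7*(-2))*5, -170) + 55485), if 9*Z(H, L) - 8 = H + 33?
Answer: 9/499336 ≈ 1.8024e-5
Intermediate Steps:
Z(H, L) = 41/9 + H/9 (Z(H, L) = 8/9 + (H + 33)/9 = 8/9 + (33 + H)/9 = 8/9 + (11/3 + H/9) = 41/9 + H/9)
1/(Z((7*(-2))*5, -170) + 55485) = 1/((41/9 + ((7*(-2))*5)/9) + 55485) = 1/((41/9 + (-14*5)/9) + 55485) = 1/((41/9 + (⅑)*(-70)) + 55485) = 1/((41/9 - 70/9) + 55485) = 1/(-29/9 + 55485) = 1/(499336/9) = 9/499336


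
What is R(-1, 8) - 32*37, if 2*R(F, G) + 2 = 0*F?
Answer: -1185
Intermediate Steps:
R(F, G) = -1 (R(F, G) = -1 + (0*F)/2 = -1 + (½)*0 = -1 + 0 = -1)
R(-1, 8) - 32*37 = -1 - 32*37 = -1 - 1184 = -1185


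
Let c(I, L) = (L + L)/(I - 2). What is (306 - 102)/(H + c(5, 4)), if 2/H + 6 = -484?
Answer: 149940/1957 ≈ 76.617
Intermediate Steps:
H = -1/245 (H = 2/(-6 - 484) = 2/(-490) = 2*(-1/490) = -1/245 ≈ -0.0040816)
c(I, L) = 2*L/(-2 + I) (c(I, L) = (2*L)/(-2 + I) = 2*L/(-2 + I))
(306 - 102)/(H + c(5, 4)) = (306 - 102)/(-1/245 + 2*4/(-2 + 5)) = 204/(-1/245 + 2*4/3) = 204/(-1/245 + 2*4*(⅓)) = 204/(-1/245 + 8/3) = 204/(1957/735) = 204*(735/1957) = 149940/1957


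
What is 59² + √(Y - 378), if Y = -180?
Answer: 3481 + 3*I*√62 ≈ 3481.0 + 23.622*I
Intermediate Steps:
59² + √(Y - 378) = 59² + √(-180 - 378) = 3481 + √(-558) = 3481 + 3*I*√62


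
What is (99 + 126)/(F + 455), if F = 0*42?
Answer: 45/91 ≈ 0.49451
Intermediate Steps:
F = 0
(99 + 126)/(F + 455) = (99 + 126)/(0 + 455) = 225/455 = 225*(1/455) = 45/91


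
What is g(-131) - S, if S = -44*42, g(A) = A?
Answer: 1717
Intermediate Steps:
S = -1848
g(-131) - S = -131 - 1*(-1848) = -131 + 1848 = 1717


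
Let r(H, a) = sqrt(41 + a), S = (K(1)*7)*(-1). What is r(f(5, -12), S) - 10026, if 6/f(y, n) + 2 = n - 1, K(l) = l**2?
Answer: -10026 + sqrt(34) ≈ -10020.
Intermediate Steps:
f(y, n) = 6/(-3 + n) (f(y, n) = 6/(-2 + (n - 1)) = 6/(-2 + (-1 + n)) = 6/(-3 + n))
S = -7 (S = (1**2*7)*(-1) = (1*7)*(-1) = 7*(-1) = -7)
r(f(5, -12), S) - 10026 = sqrt(41 - 7) - 10026 = sqrt(34) - 10026 = -10026 + sqrt(34)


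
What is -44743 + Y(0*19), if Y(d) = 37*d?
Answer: -44743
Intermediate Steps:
-44743 + Y(0*19) = -44743 + 37*(0*19) = -44743 + 37*0 = -44743 + 0 = -44743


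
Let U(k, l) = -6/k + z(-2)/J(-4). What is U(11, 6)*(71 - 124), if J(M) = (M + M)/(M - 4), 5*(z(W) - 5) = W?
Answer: -11819/55 ≈ -214.89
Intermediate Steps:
z(W) = 5 + W/5
J(M) = 2*M/(-4 + M) (J(M) = (2*M)/(-4 + M) = 2*M/(-4 + M))
U(k, l) = 23/5 - 6/k (U(k, l) = -6/k + (5 + (⅕)*(-2))/((2*(-4)/(-4 - 4))) = -6/k + (5 - ⅖)/((2*(-4)/(-8))) = -6/k + 23/(5*((2*(-4)*(-⅛)))) = -6/k + (23/5)/1 = -6/k + (23/5)*1 = -6/k + 23/5 = 23/5 - 6/k)
U(11, 6)*(71 - 124) = (23/5 - 6/11)*(71 - 124) = (23/5 - 6*1/11)*(-53) = (23/5 - 6/11)*(-53) = (223/55)*(-53) = -11819/55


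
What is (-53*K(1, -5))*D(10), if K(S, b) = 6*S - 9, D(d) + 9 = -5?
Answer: -2226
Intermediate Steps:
D(d) = -14 (D(d) = -9 - 5 = -14)
K(S, b) = -9 + 6*S
(-53*K(1, -5))*D(10) = -53*(-9 + 6*1)*(-14) = -53*(-9 + 6)*(-14) = -53*(-3)*(-14) = 159*(-14) = -2226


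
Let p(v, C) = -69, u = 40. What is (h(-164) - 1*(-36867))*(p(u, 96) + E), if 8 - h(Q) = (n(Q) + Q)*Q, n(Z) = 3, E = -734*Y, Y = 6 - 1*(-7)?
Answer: -100636781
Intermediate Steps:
Y = 13 (Y = 6 + 7 = 13)
E = -9542 (E = -734*13 = -9542)
h(Q) = 8 - Q*(3 + Q) (h(Q) = 8 - (3 + Q)*Q = 8 - Q*(3 + Q))
(h(-164) - 1*(-36867))*(p(u, 96) + E) = ((8 - 1*(-164)² - 3*(-164)) - 1*(-36867))*(-69 - 9542) = ((8 - 1*26896 + 492) + 36867)*(-9611) = ((8 - 26896 + 492) + 36867)*(-9611) = (-26396 + 36867)*(-9611) = 10471*(-9611) = -100636781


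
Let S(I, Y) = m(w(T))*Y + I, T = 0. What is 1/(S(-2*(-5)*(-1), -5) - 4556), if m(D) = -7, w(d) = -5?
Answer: -1/4531 ≈ -0.00022070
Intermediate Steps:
S(I, Y) = I - 7*Y (S(I, Y) = -7*Y + I = I - 7*Y)
1/(S(-2*(-5)*(-1), -5) - 4556) = 1/((-2*(-5)*(-1) - 7*(-5)) - 4556) = 1/((10*(-1) + 35) - 4556) = 1/((-10 + 35) - 4556) = 1/(25 - 4556) = 1/(-4531) = -1/4531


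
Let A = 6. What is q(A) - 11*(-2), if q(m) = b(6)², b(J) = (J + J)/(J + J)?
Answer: 23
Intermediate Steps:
b(J) = 1 (b(J) = (2*J)/((2*J)) = (2*J)*(1/(2*J)) = 1)
q(m) = 1 (q(m) = 1² = 1)
q(A) - 11*(-2) = 1 - 11*(-2) = 1 + 22 = 23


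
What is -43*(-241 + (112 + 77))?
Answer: 2236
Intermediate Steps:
-43*(-241 + (112 + 77)) = -43*(-241 + 189) = -43*(-52) = 2236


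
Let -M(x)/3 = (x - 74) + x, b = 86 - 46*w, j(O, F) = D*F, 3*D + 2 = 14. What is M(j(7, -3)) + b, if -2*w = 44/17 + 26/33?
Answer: 256742/561 ≈ 457.65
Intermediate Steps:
D = 4 (D = -⅔ + (⅓)*14 = -⅔ + 14/3 = 4)
w = -947/561 (w = -(44/17 + 26/33)/2 = -½*1894/561 = -947/561 ≈ -1.6881)
j(O, F) = 4*F
b = 91808/561 (b = 86 - 46*(-947/561) = 86 + 43562/561 = 91808/561 ≈ 163.65)
M(x) = 222 - 6*x (M(x) = -3*((x - 74) + x) = -3*((-74 + x) + x) = -3*(-74 + 2*x) = 222 - 6*x)
M(j(7, -3)) + b = (222 - 24*(-3)) + 91808/561 = (222 - 6*(-12)) + 91808/561 = (222 + 72) + 91808/561 = 294 + 91808/561 = 256742/561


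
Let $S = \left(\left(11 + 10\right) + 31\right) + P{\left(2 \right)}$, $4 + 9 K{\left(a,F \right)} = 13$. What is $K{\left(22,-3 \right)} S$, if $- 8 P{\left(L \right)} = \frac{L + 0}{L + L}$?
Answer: $\frac{831}{16} \approx 51.938$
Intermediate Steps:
$K{\left(a,F \right)} = 1$ ($K{\left(a,F \right)} = - \frac{4}{9} + \frac{1}{9} \cdot 13 = - \frac{4}{9} + \frac{13}{9} = 1$)
$P{\left(L \right)} = - \frac{1}{16}$ ($P{\left(L \right)} = - \frac{\left(L + 0\right) \frac{1}{L + L}}{8} = - \frac{L \frac{1}{2 L}}{8} = \left(- \frac{1}{8}\right) \frac{1}{2} = - \frac{1}{16}$)
$S = \frac{831}{16}$ ($S = \left(\left(11 + 10\right) + 31\right) - \frac{1}{16} = \left(21 + 31\right) - \frac{1}{16} = 52 - \frac{1}{16} = \frac{831}{16} \approx 51.938$)
$K{\left(22,-3 \right)} S = 1 \cdot \frac{831}{16} = \frac{831}{16}$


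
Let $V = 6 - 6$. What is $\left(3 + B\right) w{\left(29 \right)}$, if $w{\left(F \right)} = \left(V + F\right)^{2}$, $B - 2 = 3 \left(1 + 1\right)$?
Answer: $9251$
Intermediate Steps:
$V = 0$ ($V = 6 - 6 = 0$)
$B = 8$ ($B = 2 + 3 \left(1 + 1\right) = 2 + 3 \cdot 2 = 2 + 6 = 8$)
$w{\left(F \right)} = F^{2}$ ($w{\left(F \right)} = \left(0 + F\right)^{2} = F^{2}$)
$\left(3 + B\right) w{\left(29 \right)} = \left(3 + 8\right) 29^{2} = 11 \cdot 841 = 9251$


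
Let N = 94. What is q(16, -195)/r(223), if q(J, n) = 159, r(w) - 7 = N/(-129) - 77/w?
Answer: 4573953/170474 ≈ 26.831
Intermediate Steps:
r(w) = 809/129 - 77/w (r(w) = 7 + (94/(-129) - 77/w) = 7 + (94*(-1/129) - 77/w) = 7 + (-94/129 - 77/w) = 809/129 - 77/w)
q(16, -195)/r(223) = 159/(809/129 - 77/223) = 159/(170474/28767) = 159*(28767/170474) = 4573953/170474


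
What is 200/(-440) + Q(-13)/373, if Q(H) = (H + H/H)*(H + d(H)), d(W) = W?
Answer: 1567/4103 ≈ 0.38192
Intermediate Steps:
Q(H) = 2*H*(1 + H) (Q(H) = (H + H/H)*(H + H) = (H + 1)*(2*H) = (1 + H)*(2*H) = 2*H*(1 + H))
200/(-440) + Q(-13)/373 = 200/(-440) + (2*(-13)*(1 - 13))/373 = 200*(-1/440) + (2*(-13)*(-12))*(1/373) = -5/11 + 312*(1/373) = -5/11 + 312/373 = 1567/4103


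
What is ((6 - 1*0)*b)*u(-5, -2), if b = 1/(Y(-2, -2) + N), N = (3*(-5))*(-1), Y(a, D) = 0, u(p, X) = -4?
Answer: -8/5 ≈ -1.6000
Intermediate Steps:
N = 15 (N = -15*(-1) = 15)
b = 1/15 (b = 1/(0 + 15) = 1/15 ≈ 0.066667)
((6 - 1*0)*b)*u(-5, -2) = ((6 - 1*0)*(1/15))*(-4) = ((6 + 0)*(1/15))*(-4) = (6*(1/15))*(-4) = (2/5)*(-4) = -8/5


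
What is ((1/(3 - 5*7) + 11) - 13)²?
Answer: 4225/1024 ≈ 4.1260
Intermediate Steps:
((1/(3 - 5*7) + 11) - 13)² = ((1/(3 - 35) + 11) - 13)² = ((1/(-32) + 11) - 13)² = ((-1/32 + 11) - 13)² = (351/32 - 13)² = (-65/32)² = 4225/1024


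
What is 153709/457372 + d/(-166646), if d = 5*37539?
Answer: -310471379/392882548 ≈ -0.79024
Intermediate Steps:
d = 187695
153709/457372 + d/(-166646) = 153709/457372 + 187695/(-166646) = 153709*(1/457372) + 187695*(-1/166646) = 153709/457372 - 1935/1718 = -310471379/392882548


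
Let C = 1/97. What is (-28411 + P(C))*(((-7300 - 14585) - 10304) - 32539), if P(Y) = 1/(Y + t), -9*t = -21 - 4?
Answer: 2238019178364/1217 ≈ 1.8390e+9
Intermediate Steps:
C = 1/97 ≈ 0.010309
t = 25/9 (t = -(-21 - 4)/9 = -1/9*(-25) = 25/9 ≈ 2.7778)
P(Y) = 1/(25/9 + Y) (P(Y) = 1/(Y + 25/9) = 1/(25/9 + Y))
(-28411 + P(C))*(((-7300 - 14585) - 10304) - 32539) = (-28411 + 9/(25 + 9*(1/97)))*(((-7300 - 14585) - 10304) - 32539) = (-28411 + 9/(25 + 9/97))*((-21885 - 10304) - 32539) = (-28411 + 9/(2434/97))*(-32189 - 32539) = (-28411 + 9*(97/2434))*(-64728) = (-28411 + 873/2434)*(-64728) = -69151501/2434*(-64728) = 2238019178364/1217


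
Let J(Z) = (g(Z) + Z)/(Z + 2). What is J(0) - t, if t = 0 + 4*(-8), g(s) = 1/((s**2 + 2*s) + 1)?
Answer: 65/2 ≈ 32.500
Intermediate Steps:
g(s) = 1/(1 + s**2 + 2*s)
J(Z) = (Z + 1/(1 + Z**2 + 2*Z))/(2 + Z) (J(Z) = (1/(1 + Z**2 + 2*Z) + Z)/(Z + 2) = (Z + 1/(1 + Z**2 + 2*Z))/(2 + Z))
t = -32 (t = 0 - 32 = -32)
J(0) - t = (1 + 0*(1 + 0**2 + 2*0))/((2 + 0)*(1 + 0**2 + 2*0)) - 1*(-32) = (1 + 0*(1 + 0 + 0))/(2*(1 + 0 + 0)) + 32 = (1/2)*(1 + 0*1)/1 + 32 = (1/2)*1*(1 + 0) + 32 = (1/2)*1*1 + 32 = 1/2 + 32 = 65/2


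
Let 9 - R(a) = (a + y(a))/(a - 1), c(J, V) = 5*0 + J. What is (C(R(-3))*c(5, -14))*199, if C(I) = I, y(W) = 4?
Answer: 36815/4 ≈ 9203.8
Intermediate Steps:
c(J, V) = J (c(J, V) = 0 + J = J)
R(a) = 9 - (4 + a)/(-1 + a) (R(a) = 9 - (a + 4)/(a - 1) = 9 - (4 + a)/(-1 + a))
(C(R(-3))*c(5, -14))*199 = (((-13 + 8*(-3))/(-1 - 3))*5)*199 = (((-13 - 24)/(-4))*5)*199 = (-¼*(-37)*5)*199 = ((37/4)*5)*199 = (185/4)*199 = 36815/4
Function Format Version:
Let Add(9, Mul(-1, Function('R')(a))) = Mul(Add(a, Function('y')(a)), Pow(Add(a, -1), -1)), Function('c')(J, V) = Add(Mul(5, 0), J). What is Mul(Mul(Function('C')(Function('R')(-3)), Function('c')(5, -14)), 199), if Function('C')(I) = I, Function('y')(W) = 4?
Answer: Rational(36815, 4) ≈ 9203.8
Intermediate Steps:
Function('c')(J, V) = J (Function('c')(J, V) = Add(0, J) = J)
Function('R')(a) = Add(9, Mul(-1, Pow(Add(-1, a), -1), Add(4, a))) (Function('R')(a) = Add(9, Mul(-1, Mul(Add(a, 4), Pow(Add(a, -1), -1)))) = Add(9, Mul(-1, Mul(Add(4, a), Pow(Add(-1, a), -1)))) = Add(9, Mul(-1, Mul(Pow(Add(-1, a), -1), Add(4, a)))) = Add(9, Mul(-1, Pow(Add(-1, a), -1), Add(4, a))))
Mul(Mul(Function('C')(Function('R')(-3)), Function('c')(5, -14)), 199) = Mul(Mul(Mul(Pow(Add(-1, -3), -1), Add(-13, Mul(8, -3))), 5), 199) = Mul(Mul(Mul(Pow(-4, -1), Add(-13, -24)), 5), 199) = Mul(Mul(Mul(Rational(-1, 4), -37), 5), 199) = Mul(Mul(Rational(37, 4), 5), 199) = Mul(Rational(185, 4), 199) = Rational(36815, 4)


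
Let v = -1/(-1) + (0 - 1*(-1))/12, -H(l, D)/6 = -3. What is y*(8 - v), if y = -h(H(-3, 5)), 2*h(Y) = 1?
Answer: -83/24 ≈ -3.4583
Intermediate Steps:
H(l, D) = 18 (H(l, D) = -6*(-3) = 18)
h(Y) = ½ (h(Y) = (½)*1 = ½)
v = 13/12 (v = -1*(-1) + (0 + 1)*(1/12) = 1 + 1*(1/12) = 1 + 1/12 = 13/12 ≈ 1.0833)
y = -½ (y = -1*½ = -½ ≈ -0.50000)
y*(8 - v) = -(8 - 1*13/12)/2 = -(8 - 13/12)/2 = -½*83/12 = -83/24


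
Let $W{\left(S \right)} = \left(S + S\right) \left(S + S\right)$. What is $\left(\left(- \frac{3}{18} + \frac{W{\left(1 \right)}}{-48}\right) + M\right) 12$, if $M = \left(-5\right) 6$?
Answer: $-363$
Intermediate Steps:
$M = -30$
$W{\left(S \right)} = 4 S^{2}$ ($W{\left(S \right)} = 2 S 2 S = 4 S^{2}$)
$\left(\left(- \frac{3}{18} + \frac{W{\left(1 \right)}}{-48}\right) + M\right) 12 = \left(\left(- \frac{3}{18} + \frac{4 \cdot 1^{2}}{-48}\right) - 30\right) 12 = \left(\left(\left(-3\right) \frac{1}{18} + 4 \cdot 1 \left(- \frac{1}{48}\right)\right) - 30\right) 12 = \left(\left(- \frac{1}{6} + 4 \left(- \frac{1}{48}\right)\right) - 30\right) 12 = \left(\left(- \frac{1}{6} - \frac{1}{12}\right) - 30\right) 12 = \left(- \frac{1}{4} - 30\right) 12 = \left(- \frac{121}{4}\right) 12 = -363$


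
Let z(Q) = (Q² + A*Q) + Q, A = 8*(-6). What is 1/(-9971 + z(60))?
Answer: -1/9191 ≈ -0.00010880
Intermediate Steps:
A = -48
z(Q) = Q² - 47*Q (z(Q) = (Q² - 48*Q) + Q = Q² - 47*Q)
1/(-9971 + z(60)) = 1/(-9971 + 60*(-47 + 60)) = 1/(-9971 + 60*13) = 1/(-9971 + 780) = 1/(-9191) = -1/9191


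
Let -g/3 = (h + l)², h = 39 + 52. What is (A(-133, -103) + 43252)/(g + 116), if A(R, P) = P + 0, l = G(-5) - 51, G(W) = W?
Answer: -43149/3559 ≈ -12.124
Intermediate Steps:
h = 91
l = -56 (l = -5 - 51 = -56)
A(R, P) = P
g = -3675 (g = -3*(91 - 56)² = -3*35² = -3*1225 = -3675)
(A(-133, -103) + 43252)/(g + 116) = (-103 + 43252)/(-3675 + 116) = 43149/(-3559) = 43149*(-1/3559) = -43149/3559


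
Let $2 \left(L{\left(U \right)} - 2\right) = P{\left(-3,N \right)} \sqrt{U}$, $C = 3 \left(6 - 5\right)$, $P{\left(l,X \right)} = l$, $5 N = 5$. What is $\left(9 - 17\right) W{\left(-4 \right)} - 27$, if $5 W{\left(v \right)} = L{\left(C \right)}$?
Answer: $- \frac{151}{5} + \frac{12 \sqrt{3}}{5} \approx -26.043$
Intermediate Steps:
$N = 1$ ($N = \frac{1}{5} \cdot 5 = 1$)
$C = 3$ ($C = 3 \cdot 1 = 3$)
$L{\left(U \right)} = 2 - \frac{3 \sqrt{U}}{2}$ ($L{\left(U \right)} = 2 + \frac{\left(-3\right) \sqrt{U}}{2} = 2 - \frac{3 \sqrt{U}}{2}$)
$W{\left(v \right)} = \frac{2}{5} - \frac{3 \sqrt{3}}{10}$ ($W{\left(v \right)} = \frac{2 - \frac{3 \sqrt{3}}{2}}{5} = \frac{2}{5} - \frac{3 \sqrt{3}}{10}$)
$\left(9 - 17\right) W{\left(-4 \right)} - 27 = \left(9 - 17\right) \left(\frac{2}{5} - \frac{3 \sqrt{3}}{10}\right) - 27 = - 8 \left(\frac{2}{5} - \frac{3 \sqrt{3}}{10}\right) - 27 = \left(- \frac{16}{5} + \frac{12 \sqrt{3}}{5}\right) - 27 = - \frac{151}{5} + \frac{12 \sqrt{3}}{5}$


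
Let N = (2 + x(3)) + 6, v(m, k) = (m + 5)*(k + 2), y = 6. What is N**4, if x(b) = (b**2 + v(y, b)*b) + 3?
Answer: 1171350625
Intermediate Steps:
v(m, k) = (2 + k)*(5 + m) (v(m, k) = (5 + m)*(2 + k) = (2 + k)*(5 + m))
x(b) = 3 + b**2 + b*(22 + 11*b) (x(b) = (b**2 + (10 + 2*6 + 5*b + b*6)*b) + 3 = (b**2 + (10 + 12 + 5*b + 6*b)*b) + 3 = (b**2 + (22 + 11*b)*b) + 3 = (b**2 + b*(22 + 11*b)) + 3 = 3 + b**2 + b*(22 + 11*b))
N = 185 (N = (2 + (3 + 12*3**2 + 22*3)) + 6 = (2 + (3 + 12*9 + 66)) + 6 = (2 + (3 + 108 + 66)) + 6 = (2 + 177) + 6 = 179 + 6 = 185)
N**4 = 185**4 = 1171350625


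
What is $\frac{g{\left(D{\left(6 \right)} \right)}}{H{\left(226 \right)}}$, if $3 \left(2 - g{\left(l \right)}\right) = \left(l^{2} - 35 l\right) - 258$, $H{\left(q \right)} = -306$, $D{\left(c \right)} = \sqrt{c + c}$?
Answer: $- \frac{14}{51} - \frac{35 \sqrt{3}}{459} \approx -0.40658$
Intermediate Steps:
$D{\left(c \right)} = \sqrt{2} \sqrt{c}$ ($D{\left(c \right)} = \sqrt{2 c} = \sqrt{2} \sqrt{c}$)
$g{\left(l \right)} = 88 - \frac{l^{2}}{3} + \frac{35 l}{3}$ ($g{\left(l \right)} = 2 - \frac{\left(l^{2} - 35 l\right) - 258}{3} = 2 - \frac{-258 + l^{2} - 35 l}{3} = 2 + \left(86 - \frac{l^{2}}{3} + \frac{35 l}{3}\right) = 88 - \frac{l^{2}}{3} + \frac{35 l}{3}$)
$\frac{g{\left(D{\left(6 \right)} \right)}}{H{\left(226 \right)}} = \frac{88 - \frac{\left(\sqrt{2} \sqrt{6}\right)^{2}}{3} + \frac{35 \sqrt{2} \sqrt{6}}{3}}{-306} = \left(88 - \frac{\left(2 \sqrt{3}\right)^{2}}{3} + \frac{35 \cdot 2 \sqrt{3}}{3}\right) \left(- \frac{1}{306}\right) = \left(88 - 4 + \frac{70 \sqrt{3}}{3}\right) \left(- \frac{1}{306}\right) = \left(84 + \frac{70 \sqrt{3}}{3}\right) \left(- \frac{1}{306}\right) = - \frac{14}{51} - \frac{35 \sqrt{3}}{459}$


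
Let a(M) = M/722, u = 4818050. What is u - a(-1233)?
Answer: 3478633333/722 ≈ 4.8180e+6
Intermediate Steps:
a(M) = M/722 (a(M) = M*(1/722) = M/722)
u - a(-1233) = 4818050 - (-1233)/722 = 4818050 - 1*(-1233/722) = 4818050 + 1233/722 = 3478633333/722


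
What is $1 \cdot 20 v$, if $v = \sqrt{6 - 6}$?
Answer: $0$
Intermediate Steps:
$v = 0$ ($v = \sqrt{6 - 6} = \sqrt{0} = 0$)
$1 \cdot 20 v = 1 \cdot 20 \cdot 0 = 20 \cdot 0 = 0$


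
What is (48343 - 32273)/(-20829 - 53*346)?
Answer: -16070/39167 ≈ -0.41029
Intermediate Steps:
(48343 - 32273)/(-20829 - 53*346) = 16070/(-20829 - 18338) = 16070/(-39167) = 16070*(-1/39167) = -16070/39167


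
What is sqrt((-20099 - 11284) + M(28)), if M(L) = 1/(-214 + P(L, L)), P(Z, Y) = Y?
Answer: I*sqrt(1085726454)/186 ≈ 177.15*I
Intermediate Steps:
M(L) = 1/(-214 + L)
sqrt((-20099 - 11284) + M(28)) = sqrt((-20099 - 11284) + 1/(-214 + 28)) = sqrt(-31383 + 1/(-186)) = sqrt(-31383 - 1/186) = sqrt(-5837239/186) = I*sqrt(1085726454)/186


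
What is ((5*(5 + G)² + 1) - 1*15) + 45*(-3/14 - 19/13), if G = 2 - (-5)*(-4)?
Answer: 137517/182 ≈ 755.59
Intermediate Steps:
G = -18 (G = 2 - 1*20 = 2 - 20 = -18)
((5*(5 + G)² + 1) - 1*15) + 45*(-3/14 - 19/13) = ((5*(5 - 18)² + 1) - 1*15) + 45*(-3/14 - 19/13) = ((5*(-13)² + 1) - 15) + 45*(-3*1/14 - 19*1/13) = ((5*169 + 1) - 15) + 45*(-3/14 - 19/13) = ((845 + 1) - 15) + 45*(-305/182) = (846 - 15) - 13725/182 = 831 - 13725/182 = 137517/182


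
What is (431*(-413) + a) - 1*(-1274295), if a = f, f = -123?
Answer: 1096169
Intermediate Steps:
a = -123
(431*(-413) + a) - 1*(-1274295) = (431*(-413) - 123) - 1*(-1274295) = (-178003 - 123) + 1274295 = -178126 + 1274295 = 1096169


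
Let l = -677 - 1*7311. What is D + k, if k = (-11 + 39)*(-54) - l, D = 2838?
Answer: 9314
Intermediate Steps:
l = -7988 (l = -677 - 7311 = -7988)
k = 6476 (k = (-11 + 39)*(-54) - 1*(-7988) = 28*(-54) + 7988 = -1512 + 7988 = 6476)
D + k = 2838 + 6476 = 9314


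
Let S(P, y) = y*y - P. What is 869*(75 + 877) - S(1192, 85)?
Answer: 821255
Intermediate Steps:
S(P, y) = y² - P
869*(75 + 877) - S(1192, 85) = 869*(75 + 877) - (85² - 1*1192) = 869*952 - (7225 - 1192) = 827288 - 1*6033 = 827288 - 6033 = 821255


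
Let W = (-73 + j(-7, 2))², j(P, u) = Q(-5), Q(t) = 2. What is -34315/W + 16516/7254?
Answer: -82831927/18283707 ≈ -4.5304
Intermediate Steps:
j(P, u) = 2
W = 5041 (W = (-73 + 2)² = (-71)² = 5041)
-34315/W + 16516/7254 = -34315/5041 + 16516/7254 = -34315*1/5041 + 16516*(1/7254) = -34315/5041 + 8258/3627 = -82831927/18283707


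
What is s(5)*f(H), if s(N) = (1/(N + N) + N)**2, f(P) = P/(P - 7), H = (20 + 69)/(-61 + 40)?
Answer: 231489/23600 ≈ 9.8089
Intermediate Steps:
H = -89/21 (H = 89/(-21) = 89*(-1/21) = -89/21 ≈ -4.2381)
f(P) = P/(-7 + P)
s(N) = (N + 1/(2*N))**2 (s(N) = (1/(2*N) + N)**2 = (N + 1/(2*N))**2)
s(5)*f(H) = ((1/4)*(1 + 2*5**2)**2/5**2)*(-89/(21*(-7 - 89/21))) = ((1/4)*(1/25)*(1 + 2*25)**2)*(-89/(21*(-236/21))) = ((1/4)*(1/25)*(1 + 50)**2)*(-89/21*(-21/236)) = ((1/4)*(1/25)*51**2)*(89/236) = ((1/4)*(1/25)*2601)*(89/236) = (2601/100)*(89/236) = 231489/23600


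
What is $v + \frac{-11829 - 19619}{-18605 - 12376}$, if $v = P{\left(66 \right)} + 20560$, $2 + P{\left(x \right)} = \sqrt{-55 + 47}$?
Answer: $\frac{636938846}{30981} + 2 i \sqrt{2} \approx 20559.0 + 2.8284 i$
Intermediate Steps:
$P{\left(x \right)} = -2 + 2 i \sqrt{2}$ ($P{\left(x \right)} = -2 + \sqrt{-55 + 47} = -2 + \sqrt{-8} = -2 + 2 i \sqrt{2}$)
$v = 20558 + 2 i \sqrt{2}$ ($v = \left(-2 + 2 i \sqrt{2}\right) + 20560 = 20558 + 2 i \sqrt{2} \approx 20558.0 + 2.8284 i$)
$v + \frac{-11829 - 19619}{-18605 - 12376} = \left(20558 + 2 i \sqrt{2}\right) + \frac{-11829 - 19619}{-18605 - 12376} = \left(20558 + 2 i \sqrt{2}\right) - \frac{31448}{-30981} = \left(20558 + 2 i \sqrt{2}\right) - - \frac{31448}{30981} = \left(20558 + 2 i \sqrt{2}\right) + \frac{31448}{30981} = \frac{636938846}{30981} + 2 i \sqrt{2}$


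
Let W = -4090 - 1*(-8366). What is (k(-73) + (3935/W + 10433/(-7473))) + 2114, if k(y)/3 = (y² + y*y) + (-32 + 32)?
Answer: 1089251426971/31954548 ≈ 34088.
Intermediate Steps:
W = 4276 (W = -4090 + 8366 = 4276)
k(y) = 6*y² (k(y) = 3*((y² + y*y) + (-32 + 32)) = 3*((y² + y²) + 0) = 3*(2*y² + 0) = 3*(2*y²) = 6*y²)
(k(-73) + (3935/W + 10433/(-7473))) + 2114 = (6*(-73)² + (3935/4276 + 10433/(-7473))) + 2114 = (6*5329 + (3935*(1/4276) + 10433*(-1/7473))) + 2114 = (31974 + (3935/4276 - 10433/7473)) + 2114 = (31974 - 15205253/31954548) + 2114 = 1021699512499/31954548 + 2114 = 1089251426971/31954548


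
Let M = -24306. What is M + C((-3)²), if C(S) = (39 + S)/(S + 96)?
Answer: -850694/35 ≈ -24306.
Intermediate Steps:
C(S) = (39 + S)/(96 + S)
M + C((-3)²) = -24306 + (39 + (-3)²)/(96 + (-3)²) = -24306 + (39 + 9)/(96 + 9) = -24306 + 48/105 = -24306 + (1/105)*48 = -24306 + 16/35 = -850694/35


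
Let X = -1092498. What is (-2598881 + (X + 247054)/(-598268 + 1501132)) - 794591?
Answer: -765961137313/225716 ≈ -3.3935e+6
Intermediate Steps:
(-2598881 + (X + 247054)/(-598268 + 1501132)) - 794591 = (-2598881 + (-1092498 + 247054)/(-598268 + 1501132)) - 794591 = (-2598881 - 845444/902864) - 794591 = (-2598881 - 845444*1/902864) - 794591 = (-2598881 - 211361/225716) - 794591 = -586609235157/225716 - 794591 = -765961137313/225716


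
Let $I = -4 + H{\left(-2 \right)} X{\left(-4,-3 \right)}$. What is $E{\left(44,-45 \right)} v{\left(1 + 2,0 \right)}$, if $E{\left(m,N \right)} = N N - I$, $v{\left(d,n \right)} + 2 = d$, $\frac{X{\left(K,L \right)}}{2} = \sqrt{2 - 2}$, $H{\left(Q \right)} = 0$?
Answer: $2029$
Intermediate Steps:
$X{\left(K,L \right)} = 0$ ($X{\left(K,L \right)} = 2 \sqrt{2 - 2} = 2 \sqrt{0} = 2 \cdot 0 = 0$)
$v{\left(d,n \right)} = -2 + d$
$I = -4$ ($I = -4 + 0 \cdot 0 = -4 + 0 = -4$)
$E{\left(m,N \right)} = 4 + N^{2}$ ($E{\left(m,N \right)} = N N - -4 = N^{2} + 4 = 4 + N^{2}$)
$E{\left(44,-45 \right)} v{\left(1 + 2,0 \right)} = \left(4 + \left(-45\right)^{2}\right) \left(-2 + \left(1 + 2\right)\right) = \left(4 + 2025\right) \left(-2 + 3\right) = 2029 \cdot 1 = 2029$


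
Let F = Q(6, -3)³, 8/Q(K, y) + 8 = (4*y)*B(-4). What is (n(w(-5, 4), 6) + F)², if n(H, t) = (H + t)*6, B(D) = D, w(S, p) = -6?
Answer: 1/15625 ≈ 6.4000e-5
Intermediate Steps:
Q(K, y) = 8/(-8 - 16*y) (Q(K, y) = 8/(-8 + (4*y)*(-4)) = 8/(-8 - 16*y))
F = 1/125 (F = (1/(-1 - 2*(-3)))³ = (1/(-1 + 6))³ = (1/5)³ = (⅕)³ = 1/125 ≈ 0.0080000)
n(H, t) = 6*H + 6*t
(n(w(-5, 4), 6) + F)² = ((6*(-6) + 6*6) + 1/125)² = ((-36 + 36) + 1/125)² = (0 + 1/125)² = (1/125)² = 1/15625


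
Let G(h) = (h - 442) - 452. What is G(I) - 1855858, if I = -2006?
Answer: -1858758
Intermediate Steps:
G(h) = -894 + h (G(h) = (-442 + h) - 452 = -894 + h)
G(I) - 1855858 = (-894 - 2006) - 1855858 = -2900 - 1855858 = -1858758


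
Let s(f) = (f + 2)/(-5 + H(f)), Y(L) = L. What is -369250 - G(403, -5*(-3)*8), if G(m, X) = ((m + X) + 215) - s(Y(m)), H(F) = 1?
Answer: -1480357/4 ≈ -3.7009e+5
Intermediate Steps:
s(f) = -½ - f/4 (s(f) = (f + 2)/(-5 + 1) = (2 + f)/(-4) = (2 + f)*(-¼) = -½ - f/4)
G(m, X) = 431/2 + X + 5*m/4 (G(m, X) = ((m + X) + 215) - (-½ - m/4) = ((X + m) + 215) + (½ + m/4) = (215 + X + m) + (½ + m/4) = 431/2 + X + 5*m/4)
-369250 - G(403, -5*(-3)*8) = -369250 - (431/2 - 5*(-3)*8 + (5/4)*403) = -369250 - (431/2 + 15*8 + 2015/4) = -369250 - (431/2 + 120 + 2015/4) = -369250 - 1*3357/4 = -369250 - 3357/4 = -1480357/4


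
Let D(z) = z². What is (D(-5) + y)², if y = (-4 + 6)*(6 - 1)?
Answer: 1225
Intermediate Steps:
y = 10 (y = 2*5 = 10)
(D(-5) + y)² = ((-5)² + 10)² = (25 + 10)² = 35² = 1225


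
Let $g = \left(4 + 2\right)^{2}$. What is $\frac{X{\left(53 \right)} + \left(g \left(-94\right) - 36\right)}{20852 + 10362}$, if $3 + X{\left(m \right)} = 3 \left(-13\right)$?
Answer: $- \frac{1731}{15607} \approx -0.11091$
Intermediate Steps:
$X{\left(m \right)} = -42$ ($X{\left(m \right)} = -3 + 3 \left(-13\right) = -3 - 39 = -42$)
$g = 36$ ($g = 6^{2} = 36$)
$\frac{X{\left(53 \right)} + \left(g \left(-94\right) - 36\right)}{20852 + 10362} = \frac{-42 + \left(36 \left(-94\right) - 36\right)}{20852 + 10362} = \frac{-42 - 3420}{31214} = \left(-42 - 3420\right) \frac{1}{31214} = \left(-3462\right) \frac{1}{31214} = - \frac{1731}{15607}$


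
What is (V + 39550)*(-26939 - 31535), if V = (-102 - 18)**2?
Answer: -3154672300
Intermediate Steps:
V = 14400 (V = (-120)**2 = 14400)
(V + 39550)*(-26939 - 31535) = (14400 + 39550)*(-26939 - 31535) = 53950*(-58474) = -3154672300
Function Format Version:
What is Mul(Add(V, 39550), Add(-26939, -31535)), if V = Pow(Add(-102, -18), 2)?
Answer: -3154672300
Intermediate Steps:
V = 14400 (V = Pow(-120, 2) = 14400)
Mul(Add(V, 39550), Add(-26939, -31535)) = Mul(Add(14400, 39550), Add(-26939, -31535)) = Mul(53950, -58474) = -3154672300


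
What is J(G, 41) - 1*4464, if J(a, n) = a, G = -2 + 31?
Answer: -4435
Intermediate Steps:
G = 29
J(G, 41) - 1*4464 = 29 - 1*4464 = 29 - 4464 = -4435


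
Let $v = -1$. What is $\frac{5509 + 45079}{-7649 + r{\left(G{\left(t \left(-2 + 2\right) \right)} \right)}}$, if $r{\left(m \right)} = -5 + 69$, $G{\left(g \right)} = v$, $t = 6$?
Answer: $- \frac{50588}{7585} \approx -6.6695$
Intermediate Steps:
$G{\left(g \right)} = -1$
$r{\left(m \right)} = 64$
$\frac{5509 + 45079}{-7649 + r{\left(G{\left(t \left(-2 + 2\right) \right)} \right)}} = \frac{5509 + 45079}{-7649 + 64} = \frac{50588}{-7585} = 50588 \left(- \frac{1}{7585}\right) = - \frac{50588}{7585}$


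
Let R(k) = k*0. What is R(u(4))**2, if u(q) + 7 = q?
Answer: 0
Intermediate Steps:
u(q) = -7 + q
R(k) = 0
R(u(4))**2 = 0**2 = 0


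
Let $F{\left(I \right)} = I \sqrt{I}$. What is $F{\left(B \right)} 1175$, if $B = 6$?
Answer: $7050 \sqrt{6} \approx 17269.0$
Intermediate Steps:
$F{\left(I \right)} = I^{\frac{3}{2}}$
$F{\left(B \right)} 1175 = 6^{\frac{3}{2}} \cdot 1175 = 6 \sqrt{6} \cdot 1175 = 7050 \sqrt{6}$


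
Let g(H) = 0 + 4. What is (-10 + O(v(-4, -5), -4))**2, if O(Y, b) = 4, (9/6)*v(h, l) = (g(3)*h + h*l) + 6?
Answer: 36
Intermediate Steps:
g(H) = 4
v(h, l) = 4 + 8*h/3 + 2*h*l/3 (v(h, l) = 2*((4*h + h*l) + 6)/3 = 2*(6 + 4*h + h*l)/3 = 4 + 8*h/3 + 2*h*l/3)
(-10 + O(v(-4, -5), -4))**2 = (-10 + 4)**2 = (-6)**2 = 36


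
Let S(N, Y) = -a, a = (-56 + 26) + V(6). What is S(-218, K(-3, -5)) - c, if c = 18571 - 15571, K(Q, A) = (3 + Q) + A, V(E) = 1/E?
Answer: -17821/6 ≈ -2970.2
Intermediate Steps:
V(E) = 1/E
a = -179/6 (a = (-56 + 26) + 1/6 = -30 + 1/6 = -179/6 ≈ -29.833)
K(Q, A) = 3 + A + Q
c = 3000
S(N, Y) = 179/6 (S(N, Y) = -1*(-179/6) = 179/6)
S(-218, K(-3, -5)) - c = 179/6 - 1*3000 = 179/6 - 3000 = -17821/6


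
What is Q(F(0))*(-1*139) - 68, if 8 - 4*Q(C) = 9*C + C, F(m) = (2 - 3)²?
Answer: 3/2 ≈ 1.5000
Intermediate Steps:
F(m) = 1 (F(m) = (-1)² = 1)
Q(C) = 2 - 5*C/2 (Q(C) = 2 - (9*C + C)/4 = 2 - 5*C/2)
Q(F(0))*(-1*139) - 68 = (2 - 5/2*1)*(-1*139) - 68 = (2 - 5/2)*(-139) - 68 = -½*(-139) - 68 = 139/2 - 68 = 3/2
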